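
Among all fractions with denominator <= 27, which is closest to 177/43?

Expand x = 177/43 as a continued fraction with the Euclidean algorithm:
  177 = 4*43 + 5, so a_0 = 4.
  43 = 8*5 + 3, so a_1 = 8.
  5 = 1*3 + 2, so a_2 = 1.
  3 = 1*2 + 1, so a_3 = 1.
  2 = 2*1 + 0, so a_4 = 2.
so x = [4; 8, 1, 1, 2].
Convergents (p_i = a_i*p_{i-1} + p_{i-2}, q_i = a_i*q_{i-1} + q_{i-2} with p_{-2}=0, p_{-1}=1, q_{-2}=1, q_{-1}=0), until the denominator exceeds 27:
  i=0: a_0=4, p_0 = 4*1 + 0 = 4, q_0 = 4*0 + 1 = 1.
  i=1: a_1=8, p_1 = 8*4 + 1 = 33, q_1 = 8*1 + 0 = 8.
  i=2: a_2=1, p_2 = 1*33 + 4 = 37, q_2 = 1*8 + 1 = 9.
  i=3: a_3=1, p_3 = 1*37 + 33 = 70, q_3 = 1*9 + 8 = 17.
  i=4: a_4=2, p_4 = 2*70 + 37 = 177, q_4 = 2*17 + 9 = 43.
q_4 = 43 > 27, so the last convergent with denominator <= 27 is p_3/q_3 = 70/17.
The closest fraction with denominator <= 27 is either p_3/q_3 or the intermediate fraction (k*p_3 + p_2)/(k*q_3 + q_2) with the largest k >= 1 whose denominator stays <= 27; these approach x as k grows, and every other convergent or intermediate fraction in range is farther away.
Largest k: floor((27 - q_2)/q_3) = floor((27 - 9)/17) = 1.
That gives (1*70 + 37)/(1*17 + 9) = 107/26.
Compare the errors: |x - 70/17| = |177*17 - 70*43|/(43*17) = 1/731, and |x - 107/26| = |177*26 - 107*43|/(43*26) = 1/1118.
Cross-multiplying, 1*731 = 731 < 1118 = 1*1118, so 1/1118 is smaller: the intermediate fraction 107/26 is closer to x than 70/17.

107/26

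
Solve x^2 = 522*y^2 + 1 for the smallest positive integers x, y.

(x, y) = (19603, 858)

First expand sqrt(522) as a continued fraction. With x_i = (sqrt(522) + m_i)/d_i and (m_0, d_0) = (0, 1): a_0 = floor(sqrt(522)) = 22, since 22^2 = 484 <= 522 < 529 = 23^2.
Iterate m_{i+1} = d_i*a_i - m_i, d_{i+1} = (522 - m_{i+1}^2)/d_i, a_{i+1} = floor((a_0 + m_{i+1})/d_{i+1}):
  m_1 = 1*22 - 0 = 22, d_1 = (522 - 22^2)/1 = 38/1 = 38, a_1 = floor((22 + 22)/38) = 1.
  m_2 = 38*1 - 22 = 16, d_2 = (522 - 16^2)/38 = 266/38 = 7, a_2 = floor((22 + 16)/7) = 5.
  m_3 = 7*5 - 16 = 19, d_3 = (522 - 19^2)/7 = 161/7 = 23, a_3 = floor((22 + 19)/23) = 1.
  m_4 = 23*1 - 19 = 4, d_4 = (522 - 4^2)/23 = 506/23 = 22, a_4 = floor((22 + 4)/22) = 1.
  m_5 = 22*1 - 4 = 18, d_5 = (522 - 18^2)/22 = 198/22 = 9, a_5 = floor((22 + 18)/9) = 4.
  m_6 = 9*4 - 18 = 18, d_6 = (522 - 18^2)/9 = 198/9 = 22, a_6 = floor((22 + 18)/22) = 1.
  m_7 = 22*1 - 18 = 4, d_7 = (522 - 4^2)/22 = 506/22 = 23, a_7 = floor((22 + 4)/23) = 1.
  m_8 = 23*1 - 4 = 19, d_8 = (522 - 19^2)/23 = 161/23 = 7, a_8 = floor((22 + 19)/7) = 5.
  m_9 = 7*5 - 19 = 16, d_9 = (522 - 16^2)/7 = 266/7 = 38, a_9 = floor((22 + 16)/38) = 1.
  m_10 = 38*1 - 16 = 22, d_10 = (522 - 22^2)/38 = 38/38 = 1, a_10 = floor((22 + 22)/1) = 44.
  m_11 = 1*44 - 22 = 22, d_11 = (522 - 22^2)/1 = 38/1 = 38: (m_11, d_11) = (m_1, d_1) = (22, 38), so from here the quotients repeat a_1, ..., a_10; the period length is 10.
So sqrt(522) = [22; (1, 5, 1, 1, 4, 1, 1, 5, 1, 44)] with period length k = 10.
k is even, so the fundamental solution of x^2 - 522y^2 = 1 is (p_{k-1}, q_{k-1}) = (p_9, q_9); compute convergents through index 9.
Convergents (p_i = a_i*p_{i-1} + p_{i-2}, q_i = a_i*q_{i-1} + q_{i-2} with p_{-2}=0, p_{-1}=1, q_{-2}=1, q_{-1}=0):
  i=0: a_0=22, p_0 = 22*1 + 0 = 22, q_0 = 22*0 + 1 = 1.
  i=1: a_1=1, p_1 = 1*22 + 1 = 23, q_1 = 1*1 + 0 = 1.
  i=2: a_2=5, p_2 = 5*23 + 22 = 137, q_2 = 5*1 + 1 = 6.
  i=3: a_3=1, p_3 = 1*137 + 23 = 160, q_3 = 1*6 + 1 = 7.
  i=4: a_4=1, p_4 = 1*160 + 137 = 297, q_4 = 1*7 + 6 = 13.
  i=5: a_5=4, p_5 = 4*297 + 160 = 1348, q_5 = 4*13 + 7 = 59.
  i=6: a_6=1, p_6 = 1*1348 + 297 = 1645, q_6 = 1*59 + 13 = 72.
  i=7: a_7=1, p_7 = 1*1645 + 1348 = 2993, q_7 = 1*72 + 59 = 131.
  i=8: a_8=5, p_8 = 5*2993 + 1645 = 16610, q_8 = 5*131 + 72 = 727.
  i=9: a_9=1, p_9 = 1*16610 + 2993 = 19603, q_9 = 1*727 + 131 = 858.
Check: 19603^2 - 522*858^2 = 384277609 - 384277608 = 1, so (x, y) = (19603, 858) solves the equation, and by the theorem it is the least positive solution.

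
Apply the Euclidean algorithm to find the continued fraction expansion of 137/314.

[0; 2, 3, 2, 2, 1, 5]

Run the Euclidean algorithm on 137 and 314; the successive quotients are the partial quotients a_0, a_1, ... (each step inverts the fractional part left over by the previous one):
  137 = 0*314 + 137, so a_0 = 0.
  314 = 2*137 + 40, so a_1 = 2.
  137 = 3*40 + 17, so a_2 = 3.
  40 = 2*17 + 6, so a_3 = 2.
  17 = 2*6 + 5, so a_4 = 2.
  6 = 1*5 + 1, so a_5 = 1.
  5 = 5*1 + 0, so a_6 = 5.
The remainder reaches 0 after 7 divisions, so the expansion has 7 partial quotients, read off in order.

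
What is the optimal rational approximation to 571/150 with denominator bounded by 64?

118/31

Expand x = 571/150 as a continued fraction with the Euclidean algorithm:
  571 = 3*150 + 121, so a_0 = 3.
  150 = 1*121 + 29, so a_1 = 1.
  121 = 4*29 + 5, so a_2 = 4.
  29 = 5*5 + 4, so a_3 = 5.
  5 = 1*4 + 1, so a_4 = 1.
  4 = 4*1 + 0, so a_5 = 4.
so x = [3; 1, 4, 5, 1, 4].
Convergents (p_i = a_i*p_{i-1} + p_{i-2}, q_i = a_i*q_{i-1} + q_{i-2} with p_{-2}=0, p_{-1}=1, q_{-2}=1, q_{-1}=0), until the denominator exceeds 64:
  i=0: a_0=3, p_0 = 3*1 + 0 = 3, q_0 = 3*0 + 1 = 1.
  i=1: a_1=1, p_1 = 1*3 + 1 = 4, q_1 = 1*1 + 0 = 1.
  i=2: a_2=4, p_2 = 4*4 + 3 = 19, q_2 = 4*1 + 1 = 5.
  i=3: a_3=5, p_3 = 5*19 + 4 = 99, q_3 = 5*5 + 1 = 26.
  i=4: a_4=1, p_4 = 1*99 + 19 = 118, q_4 = 1*26 + 5 = 31.
  i=5: a_5=4, p_5 = 4*118 + 99 = 571, q_5 = 4*31 + 26 = 150.
q_5 = 150 > 64, so the last convergent with denominator <= 64 is p_4/q_4 = 118/31.
The closest fraction with denominator <= 64 is either p_4/q_4 or the intermediate fraction (k*p_4 + p_3)/(k*q_4 + q_3) with the largest k >= 1 whose denominator stays <= 64; these approach x as k grows, and every other convergent or intermediate fraction in range is farther away.
Largest k: floor((64 - q_3)/q_4) = floor((64 - 26)/31) = 1.
That gives (1*118 + 99)/(1*31 + 26) = 217/57.
Compare the errors: |x - 118/31| = |571*31 - 118*150|/(150*31) = 1/4650, and |x - 217/57| = |571*57 - 217*150|/(150*57) = 3/8550.
Cross-multiplying, 1*8550 = 8550 < 13950 = 3*4650, so 1/4650 is smaller: the convergent 118/31 is closer to x than 217/57.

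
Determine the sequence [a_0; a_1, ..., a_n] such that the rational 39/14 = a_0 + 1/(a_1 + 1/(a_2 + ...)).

[2; 1, 3, 1, 2]

Run the Euclidean algorithm on 39 and 14; the successive quotients are the partial quotients a_0, a_1, ... (each step inverts the fractional part left over by the previous one):
  39 = 2*14 + 11, so a_0 = 2.
  14 = 1*11 + 3, so a_1 = 1.
  11 = 3*3 + 2, so a_2 = 3.
  3 = 1*2 + 1, so a_3 = 1.
  2 = 2*1 + 0, so a_4 = 2.
The remainder reaches 0 after 5 divisions, so the expansion has 5 partial quotients, read off in order.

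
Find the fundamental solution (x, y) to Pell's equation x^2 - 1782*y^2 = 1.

First expand sqrt(1782) as a continued fraction. With x_i = (sqrt(1782) + m_i)/d_i and (m_0, d_0) = (0, 1): a_0 = floor(sqrt(1782)) = 42, since 42^2 = 1764 <= 1782 < 1849 = 43^2.
Iterate m_{i+1} = d_i*a_i - m_i, d_{i+1} = (1782 - m_{i+1}^2)/d_i, a_{i+1} = floor((a_0 + m_{i+1})/d_{i+1}):
  m_1 = 1*42 - 0 = 42, d_1 = (1782 - 42^2)/1 = 18/1 = 18, a_1 = floor((42 + 42)/18) = 4.
  m_2 = 18*4 - 42 = 30, d_2 = (1782 - 30^2)/18 = 882/18 = 49, a_2 = floor((42 + 30)/49) = 1.
  m_3 = 49*1 - 30 = 19, d_3 = (1782 - 19^2)/49 = 1421/49 = 29, a_3 = floor((42 + 19)/29) = 2.
  m_4 = 29*2 - 19 = 39, d_4 = (1782 - 39^2)/29 = 261/29 = 9, a_4 = floor((42 + 39)/9) = 9.
  m_5 = 9*9 - 39 = 42, d_5 = (1782 - 42^2)/9 = 18/9 = 2, a_5 = floor((42 + 42)/2) = 42.
  m_6 = 2*42 - 42 = 42, d_6 = (1782 - 42^2)/2 = 18/2 = 9, a_6 = floor((42 + 42)/9) = 9.
  m_7 = 9*9 - 42 = 39, d_7 = (1782 - 39^2)/9 = 261/9 = 29, a_7 = floor((42 + 39)/29) = 2.
  m_8 = 29*2 - 39 = 19, d_8 = (1782 - 19^2)/29 = 1421/29 = 49, a_8 = floor((42 + 19)/49) = 1.
  m_9 = 49*1 - 19 = 30, d_9 = (1782 - 30^2)/49 = 882/49 = 18, a_9 = floor((42 + 30)/18) = 4.
  m_10 = 18*4 - 30 = 42, d_10 = (1782 - 42^2)/18 = 18/18 = 1, a_10 = floor((42 + 42)/1) = 84.
  m_11 = 1*84 - 42 = 42, d_11 = (1782 - 42^2)/1 = 18/1 = 18: (m_11, d_11) = (m_1, d_1) = (42, 18), so from here the quotients repeat a_1, ..., a_10; the period length is 10.
So sqrt(1782) = [42; (4, 1, 2, 9, 42, 9, 2, 1, 4, 84)] with period length k = 10.
k is even, so the fundamental solution of x^2 - 1782y^2 = 1 is (p_{k-1}, q_{k-1}) = (p_9, q_9); compute convergents through index 9.
Convergents (p_i = a_i*p_{i-1} + p_{i-2}, q_i = a_i*q_{i-1} + q_{i-2} with p_{-2}=0, p_{-1}=1, q_{-2}=1, q_{-1}=0):
  i=0: a_0=42, p_0 = 42*1 + 0 = 42, q_0 = 42*0 + 1 = 1.
  i=1: a_1=4, p_1 = 4*42 + 1 = 169, q_1 = 4*1 + 0 = 4.
  i=2: a_2=1, p_2 = 1*169 + 42 = 211, q_2 = 1*4 + 1 = 5.
  i=3: a_3=2, p_3 = 2*211 + 169 = 591, q_3 = 2*5 + 4 = 14.
  i=4: a_4=9, p_4 = 9*591 + 211 = 5530, q_4 = 9*14 + 5 = 131.
  i=5: a_5=42, p_5 = 42*5530 + 591 = 232851, q_5 = 42*131 + 14 = 5516.
  i=6: a_6=9, p_6 = 9*232851 + 5530 = 2101189, q_6 = 9*5516 + 131 = 49775.
  i=7: a_7=2, p_7 = 2*2101189 + 232851 = 4435229, q_7 = 2*49775 + 5516 = 105066.
  i=8: a_8=1, p_8 = 1*4435229 + 2101189 = 6536418, q_8 = 1*105066 + 49775 = 154841.
  i=9: a_9=4, p_9 = 4*6536418 + 4435229 = 30580901, q_9 = 4*154841 + 105066 = 724430.
Check: 30580901^2 - 1782*724430^2 = 935191505971801 - 935191505971800 = 1, so (x, y) = (30580901, 724430) solves the equation, and by the theorem it is the least positive solution.

(x, y) = (30580901, 724430)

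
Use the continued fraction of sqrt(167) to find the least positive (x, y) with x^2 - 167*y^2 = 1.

(x, y) = (168, 13)

First expand sqrt(167) as a continued fraction. With x_i = (sqrt(167) + m_i)/d_i and (m_0, d_0) = (0, 1): a_0 = floor(sqrt(167)) = 12, since 12^2 = 144 <= 167 < 169 = 13^2.
Iterate m_{i+1} = d_i*a_i - m_i, d_{i+1} = (167 - m_{i+1}^2)/d_i, a_{i+1} = floor((a_0 + m_{i+1})/d_{i+1}):
  m_1 = 1*12 - 0 = 12, d_1 = (167 - 12^2)/1 = 23/1 = 23, a_1 = floor((12 + 12)/23) = 1.
  m_2 = 23*1 - 12 = 11, d_2 = (167 - 11^2)/23 = 46/23 = 2, a_2 = floor((12 + 11)/2) = 11.
  m_3 = 2*11 - 11 = 11, d_3 = (167 - 11^2)/2 = 46/2 = 23, a_3 = floor((12 + 11)/23) = 1.
  m_4 = 23*1 - 11 = 12, d_4 = (167 - 12^2)/23 = 23/23 = 1, a_4 = floor((12 + 12)/1) = 24.
  m_5 = 1*24 - 12 = 12, d_5 = (167 - 12^2)/1 = 23/1 = 23: (m_5, d_5) = (m_1, d_1) = (12, 23), so from here the quotients repeat a_1, ..., a_4; the period length is 4.
So sqrt(167) = [12; (1, 11, 1, 24)] with period length k = 4.
k is even, so the fundamental solution of x^2 - 167y^2 = 1 is (p_{k-1}, q_{k-1}) = (p_3, q_3); compute convergents through index 3.
Convergents (p_i = a_i*p_{i-1} + p_{i-2}, q_i = a_i*q_{i-1} + q_{i-2} with p_{-2}=0, p_{-1}=1, q_{-2}=1, q_{-1}=0):
  i=0: a_0=12, p_0 = 12*1 + 0 = 12, q_0 = 12*0 + 1 = 1.
  i=1: a_1=1, p_1 = 1*12 + 1 = 13, q_1 = 1*1 + 0 = 1.
  i=2: a_2=11, p_2 = 11*13 + 12 = 155, q_2 = 11*1 + 1 = 12.
  i=3: a_3=1, p_3 = 1*155 + 13 = 168, q_3 = 1*12 + 1 = 13.
Check: 168^2 - 167*13^2 = 28224 - 28223 = 1, so (x, y) = (168, 13) solves the equation, and by the theorem it is the least positive solution.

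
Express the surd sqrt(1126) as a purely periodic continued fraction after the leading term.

Write x_i = (sqrt(1126) + m_i)/d_i with (m_0, d_0) = (0, 1). a_0 = floor(sqrt(1126)) = 33, since 33^2 = 1089 <= 1126 < 1156 = 34^2.
Iterate m_{i+1} = d_i*a_i - m_i, d_{i+1} = (1126 - m_{i+1}^2)/d_i, a_{i+1} = floor((a_0 + m_{i+1})/d_{i+1}):
  m_1 = 1*33 - 0 = 33, d_1 = (1126 - 33^2)/1 = 37/1 = 37, a_1 = floor((33 + 33)/37) = 1.
  m_2 = 37*1 - 33 = 4, d_2 = (1126 - 4^2)/37 = 1110/37 = 30, a_2 = floor((33 + 4)/30) = 1.
  m_3 = 30*1 - 4 = 26, d_3 = (1126 - 26^2)/30 = 450/30 = 15, a_3 = floor((33 + 26)/15) = 3.
  m_4 = 15*3 - 26 = 19, d_4 = (1126 - 19^2)/15 = 765/15 = 51, a_4 = floor((33 + 19)/51) = 1.
  m_5 = 51*1 - 19 = 32, d_5 = (1126 - 32^2)/51 = 102/51 = 2, a_5 = floor((33 + 32)/2) = 32.
  m_6 = 2*32 - 32 = 32, d_6 = (1126 - 32^2)/2 = 102/2 = 51, a_6 = floor((33 + 32)/51) = 1.
  m_7 = 51*1 - 32 = 19, d_7 = (1126 - 19^2)/51 = 765/51 = 15, a_7 = floor((33 + 19)/15) = 3.
  m_8 = 15*3 - 19 = 26, d_8 = (1126 - 26^2)/15 = 450/15 = 30, a_8 = floor((33 + 26)/30) = 1.
  m_9 = 30*1 - 26 = 4, d_9 = (1126 - 4^2)/30 = 1110/30 = 37, a_9 = floor((33 + 4)/37) = 1.
  m_10 = 37*1 - 4 = 33, d_10 = (1126 - 33^2)/37 = 37/37 = 1, a_10 = floor((33 + 33)/1) = 66.
  m_11 = 1*66 - 33 = 33, d_11 = (1126 - 33^2)/1 = 37/1 = 37: (m_11, d_11) = (m_1, d_1) = (33, 37), so from here the quotients repeat a_1, ..., a_10; the period length is 10.
Hence the expansion of sqrt(1126) is a_0 = 33 followed by the repeating block 1, 1, 3, 1, 32, 1, 3, 1, 1, 66 (period 10).

[33; (1, 1, 3, 1, 32, 1, 3, 1, 1, 66)]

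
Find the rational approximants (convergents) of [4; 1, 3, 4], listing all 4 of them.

4/1, 5/1, 19/4, 81/17

Using the convergent recurrence p_i = a_i*p_{i-1} + p_{i-2}, q_i = a_i*q_{i-1} + q_{i-2} with p_{-2}=0, p_{-1}=1, q_{-2}=1, q_{-1}=0:
  i=0: a_0=4, p_0 = 4*1 + 0 = 4, q_0 = 4*0 + 1 = 1.
  i=1: a_1=1, p_1 = 1*4 + 1 = 5, q_1 = 1*1 + 0 = 1.
  i=2: a_2=3, p_2 = 3*5 + 4 = 19, q_2 = 3*1 + 1 = 4.
  i=3: a_3=4, p_3 = 4*19 + 5 = 81, q_3 = 4*4 + 1 = 17.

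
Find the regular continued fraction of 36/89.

[0; 2, 2, 8, 2]

Run the Euclidean algorithm on 36 and 89; the successive quotients are the partial quotients a_0, a_1, ... (each step inverts the fractional part left over by the previous one):
  36 = 0*89 + 36, so a_0 = 0.
  89 = 2*36 + 17, so a_1 = 2.
  36 = 2*17 + 2, so a_2 = 2.
  17 = 8*2 + 1, so a_3 = 8.
  2 = 2*1 + 0, so a_4 = 2.
The remainder reaches 0 after 5 divisions, so the expansion has 5 partial quotients, read off in order.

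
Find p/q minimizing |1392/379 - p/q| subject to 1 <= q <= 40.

147/40

Expand x = 1392/379 as a continued fraction with the Euclidean algorithm:
  1392 = 3*379 + 255, so a_0 = 3.
  379 = 1*255 + 124, so a_1 = 1.
  255 = 2*124 + 7, so a_2 = 2.
  124 = 17*7 + 5, so a_3 = 17.
  7 = 1*5 + 2, so a_4 = 1.
  5 = 2*2 + 1, so a_5 = 2.
  2 = 2*1 + 0, so a_6 = 2.
so x = [3; 1, 2, 17, 1, 2, 2].
Convergents (p_i = a_i*p_{i-1} + p_{i-2}, q_i = a_i*q_{i-1} + q_{i-2} with p_{-2}=0, p_{-1}=1, q_{-2}=1, q_{-1}=0), until the denominator exceeds 40:
  i=0: a_0=3, p_0 = 3*1 + 0 = 3, q_0 = 3*0 + 1 = 1.
  i=1: a_1=1, p_1 = 1*3 + 1 = 4, q_1 = 1*1 + 0 = 1.
  i=2: a_2=2, p_2 = 2*4 + 3 = 11, q_2 = 2*1 + 1 = 3.
  i=3: a_3=17, p_3 = 17*11 + 4 = 191, q_3 = 17*3 + 1 = 52.
q_3 = 52 > 40, so the last convergent with denominator <= 40 is p_2/q_2 = 11/3.
The closest fraction with denominator <= 40 is either p_2/q_2 or the intermediate fraction (k*p_2 + p_1)/(k*q_2 + q_1) with the largest k >= 1 whose denominator stays <= 40; these approach x as k grows, and every other convergent or intermediate fraction in range is farther away.
Largest k: floor((40 - q_1)/q_2) = floor((40 - 1)/3) = 13.
That gives (13*11 + 4)/(13*3 + 1) = 147/40.
Compare the errors: |x - 11/3| = |1392*3 - 11*379|/(379*3) = 7/1137, and |x - 147/40| = |1392*40 - 147*379|/(379*40) = 33/15160.
Cross-multiplying, 33*1137 = 37521 < 106120 = 7*15160, so 33/15160 is smaller: the intermediate fraction 147/40 is closer to x than 11/3.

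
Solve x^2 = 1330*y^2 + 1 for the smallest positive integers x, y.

(x, y) = (1246589, 34182)

First expand sqrt(1330) as a continued fraction. With x_i = (sqrt(1330) + m_i)/d_i and (m_0, d_0) = (0, 1): a_0 = floor(sqrt(1330)) = 36, since 36^2 = 1296 <= 1330 < 1369 = 37^2.
Iterate m_{i+1} = d_i*a_i - m_i, d_{i+1} = (1330 - m_{i+1}^2)/d_i, a_{i+1} = floor((a_0 + m_{i+1})/d_{i+1}):
  m_1 = 1*36 - 0 = 36, d_1 = (1330 - 36^2)/1 = 34/1 = 34, a_1 = floor((36 + 36)/34) = 2.
  m_2 = 34*2 - 36 = 32, d_2 = (1330 - 32^2)/34 = 306/34 = 9, a_2 = floor((36 + 32)/9) = 7.
  m_3 = 9*7 - 32 = 31, d_3 = (1330 - 31^2)/9 = 369/9 = 41, a_3 = floor((36 + 31)/41) = 1.
  m_4 = 41*1 - 31 = 10, d_4 = (1330 - 10^2)/41 = 1230/41 = 30, a_4 = floor((36 + 10)/30) = 1.
  m_5 = 30*1 - 10 = 20, d_5 = (1330 - 20^2)/30 = 930/30 = 31, a_5 = floor((36 + 20)/31) = 1.
  m_6 = 31*1 - 20 = 11, d_6 = (1330 - 11^2)/31 = 1209/31 = 39, a_6 = floor((36 + 11)/39) = 1.
  m_7 = 39*1 - 11 = 28, d_7 = (1330 - 28^2)/39 = 546/39 = 14, a_7 = floor((36 + 28)/14) = 4.
  m_8 = 14*4 - 28 = 28, d_8 = (1330 - 28^2)/14 = 546/14 = 39, a_8 = floor((36 + 28)/39) = 1.
  m_9 = 39*1 - 28 = 11, d_9 = (1330 - 11^2)/39 = 1209/39 = 31, a_9 = floor((36 + 11)/31) = 1.
  m_10 = 31*1 - 11 = 20, d_10 = (1330 - 20^2)/31 = 930/31 = 30, a_10 = floor((36 + 20)/30) = 1.
  m_11 = 30*1 - 20 = 10, d_11 = (1330 - 10^2)/30 = 1230/30 = 41, a_11 = floor((36 + 10)/41) = 1.
  m_12 = 41*1 - 10 = 31, d_12 = (1330 - 31^2)/41 = 369/41 = 9, a_12 = floor((36 + 31)/9) = 7.
  m_13 = 9*7 - 31 = 32, d_13 = (1330 - 32^2)/9 = 306/9 = 34, a_13 = floor((36 + 32)/34) = 2.
  m_14 = 34*2 - 32 = 36, d_14 = (1330 - 36^2)/34 = 34/34 = 1, a_14 = floor((36 + 36)/1) = 72.
  m_15 = 1*72 - 36 = 36, d_15 = (1330 - 36^2)/1 = 34/1 = 34: (m_15, d_15) = (m_1, d_1) = (36, 34), so from here the quotients repeat a_1, ..., a_14; the period length is 14.
So sqrt(1330) = [36; (2, 7, 1, 1, 1, 1, 4, 1, 1, 1, 1, 7, 2, 72)] with period length k = 14.
k is even, so the fundamental solution of x^2 - 1330y^2 = 1 is (p_{k-1}, q_{k-1}) = (p_13, q_13); compute convergents through index 13.
Convergents (p_i = a_i*p_{i-1} + p_{i-2}, q_i = a_i*q_{i-1} + q_{i-2} with p_{-2}=0, p_{-1}=1, q_{-2}=1, q_{-1}=0):
  i=0: a_0=36, p_0 = 36*1 + 0 = 36, q_0 = 36*0 + 1 = 1.
  i=1: a_1=2, p_1 = 2*36 + 1 = 73, q_1 = 2*1 + 0 = 2.
  i=2: a_2=7, p_2 = 7*73 + 36 = 547, q_2 = 7*2 + 1 = 15.
  i=3: a_3=1, p_3 = 1*547 + 73 = 620, q_3 = 1*15 + 2 = 17.
  i=4: a_4=1, p_4 = 1*620 + 547 = 1167, q_4 = 1*17 + 15 = 32.
  i=5: a_5=1, p_5 = 1*1167 + 620 = 1787, q_5 = 1*32 + 17 = 49.
  i=6: a_6=1, p_6 = 1*1787 + 1167 = 2954, q_6 = 1*49 + 32 = 81.
  i=7: a_7=4, p_7 = 4*2954 + 1787 = 13603, q_7 = 4*81 + 49 = 373.
  i=8: a_8=1, p_8 = 1*13603 + 2954 = 16557, q_8 = 1*373 + 81 = 454.
  i=9: a_9=1, p_9 = 1*16557 + 13603 = 30160, q_9 = 1*454 + 373 = 827.
  i=10: a_10=1, p_10 = 1*30160 + 16557 = 46717, q_10 = 1*827 + 454 = 1281.
  i=11: a_11=1, p_11 = 1*46717 + 30160 = 76877, q_11 = 1*1281 + 827 = 2108.
  i=12: a_12=7, p_12 = 7*76877 + 46717 = 584856, q_12 = 7*2108 + 1281 = 16037.
  i=13: a_13=2, p_13 = 2*584856 + 76877 = 1246589, q_13 = 2*16037 + 2108 = 34182.
Check: 1246589^2 - 1330*34182^2 = 1553984134921 - 1553984134920 = 1, so (x, y) = (1246589, 34182) solves the equation, and by the theorem it is the least positive solution.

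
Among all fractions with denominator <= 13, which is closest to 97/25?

31/8

Expand x = 97/25 as a continued fraction with the Euclidean algorithm:
  97 = 3*25 + 22, so a_0 = 3.
  25 = 1*22 + 3, so a_1 = 1.
  22 = 7*3 + 1, so a_2 = 7.
  3 = 3*1 + 0, so a_3 = 3.
so x = [3; 1, 7, 3].
Convergents (p_i = a_i*p_{i-1} + p_{i-2}, q_i = a_i*q_{i-1} + q_{i-2} with p_{-2}=0, p_{-1}=1, q_{-2}=1, q_{-1}=0), until the denominator exceeds 13:
  i=0: a_0=3, p_0 = 3*1 + 0 = 3, q_0 = 3*0 + 1 = 1.
  i=1: a_1=1, p_1 = 1*3 + 1 = 4, q_1 = 1*1 + 0 = 1.
  i=2: a_2=7, p_2 = 7*4 + 3 = 31, q_2 = 7*1 + 1 = 8.
  i=3: a_3=3, p_3 = 3*31 + 4 = 97, q_3 = 3*8 + 1 = 25.
q_3 = 25 > 13, so the last convergent with denominator <= 13 is p_2/q_2 = 31/8.
The closest fraction with denominator <= 13 is either p_2/q_2 or the intermediate fraction (k*p_2 + p_1)/(k*q_2 + q_1) with the largest k >= 1 whose denominator stays <= 13; these approach x as k grows, and every other convergent or intermediate fraction in range is farther away.
Largest k: floor((13 - q_1)/q_2) = floor((13 - 1)/8) = 1.
That gives (1*31 + 4)/(1*8 + 1) = 35/9.
Compare the errors: |x - 31/8| = |97*8 - 31*25|/(25*8) = 1/200, and |x - 35/9| = |97*9 - 35*25|/(25*9) = 2/225.
Cross-multiplying, 1*225 = 225 < 400 = 2*200, so 1/200 is smaller: the convergent 31/8 is closer to x than 35/9.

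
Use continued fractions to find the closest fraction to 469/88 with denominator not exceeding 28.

16/3

Expand x = 469/88 as a continued fraction with the Euclidean algorithm:
  469 = 5*88 + 29, so a_0 = 5.
  88 = 3*29 + 1, so a_1 = 3.
  29 = 29*1 + 0, so a_2 = 29.
so x = [5; 3, 29].
Convergents (p_i = a_i*p_{i-1} + p_{i-2}, q_i = a_i*q_{i-1} + q_{i-2} with p_{-2}=0, p_{-1}=1, q_{-2}=1, q_{-1}=0), until the denominator exceeds 28:
  i=0: a_0=5, p_0 = 5*1 + 0 = 5, q_0 = 5*0 + 1 = 1.
  i=1: a_1=3, p_1 = 3*5 + 1 = 16, q_1 = 3*1 + 0 = 3.
  i=2: a_2=29, p_2 = 29*16 + 5 = 469, q_2 = 29*3 + 1 = 88.
q_2 = 88 > 28, so the last convergent with denominator <= 28 is p_1/q_1 = 16/3.
The closest fraction with denominator <= 28 is either p_1/q_1 or the intermediate fraction (k*p_1 + p_0)/(k*q_1 + q_0) with the largest k >= 1 whose denominator stays <= 28; these approach x as k grows, and every other convergent or intermediate fraction in range is farther away.
Largest k: floor((28 - q_0)/q_1) = floor((28 - 1)/3) = 9.
That gives (9*16 + 5)/(9*3 + 1) = 149/28.
Compare the errors: |x - 16/3| = |469*3 - 16*88|/(88*3) = 1/264, and |x - 149/28| = |469*28 - 149*88|/(88*28) = 20/2464.
Cross-multiplying, 1*2464 = 2464 < 5280 = 20*264, so 1/264 is smaller: the convergent 16/3 is closer to x than 149/28.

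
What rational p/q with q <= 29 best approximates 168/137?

27/22

Expand x = 168/137 as a continued fraction with the Euclidean algorithm:
  168 = 1*137 + 31, so a_0 = 1.
  137 = 4*31 + 13, so a_1 = 4.
  31 = 2*13 + 5, so a_2 = 2.
  13 = 2*5 + 3, so a_3 = 2.
  5 = 1*3 + 2, so a_4 = 1.
  3 = 1*2 + 1, so a_5 = 1.
  2 = 2*1 + 0, so a_6 = 2.
so x = [1; 4, 2, 2, 1, 1, 2].
Convergents (p_i = a_i*p_{i-1} + p_{i-2}, q_i = a_i*q_{i-1} + q_{i-2} with p_{-2}=0, p_{-1}=1, q_{-2}=1, q_{-1}=0), until the denominator exceeds 29:
  i=0: a_0=1, p_0 = 1*1 + 0 = 1, q_0 = 1*0 + 1 = 1.
  i=1: a_1=4, p_1 = 4*1 + 1 = 5, q_1 = 4*1 + 0 = 4.
  i=2: a_2=2, p_2 = 2*5 + 1 = 11, q_2 = 2*4 + 1 = 9.
  i=3: a_3=2, p_3 = 2*11 + 5 = 27, q_3 = 2*9 + 4 = 22.
  i=4: a_4=1, p_4 = 1*27 + 11 = 38, q_4 = 1*22 + 9 = 31.
q_4 = 31 > 29, so the last convergent with denominator <= 29 is p_3/q_3 = 27/22.
The closest fraction with denominator <= 29 is either p_3/q_3 or the intermediate fraction (k*p_3 + p_2)/(k*q_3 + q_2) with the largest k >= 1 whose denominator stays <= 29; these approach x as k grows, and every other convergent or intermediate fraction in range is farther away.
Largest k: floor((29 - q_2)/q_3) = floor((29 - 9)/22) = 0.
Since k = 0, no intermediate fraction beyond p_3/q_3 has denominator <= 29, so the convergent 27/22 is the closest (its error is |168*22 - 27*137|/(137*22) = 3/3014).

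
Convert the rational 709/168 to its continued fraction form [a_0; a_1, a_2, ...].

Run the Euclidean algorithm on 709 and 168; the successive quotients are the partial quotients a_0, a_1, ... (each step inverts the fractional part left over by the previous one):
  709 = 4*168 + 37, so a_0 = 4.
  168 = 4*37 + 20, so a_1 = 4.
  37 = 1*20 + 17, so a_2 = 1.
  20 = 1*17 + 3, so a_3 = 1.
  17 = 5*3 + 2, so a_4 = 5.
  3 = 1*2 + 1, so a_5 = 1.
  2 = 2*1 + 0, so a_6 = 2.
The remainder reaches 0 after 7 divisions, so the expansion has 7 partial quotients, read off in order.

[4; 4, 1, 1, 5, 1, 2]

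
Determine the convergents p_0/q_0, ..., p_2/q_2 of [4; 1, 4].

Using the convergent recurrence p_i = a_i*p_{i-1} + p_{i-2}, q_i = a_i*q_{i-1} + q_{i-2} with p_{-2}=0, p_{-1}=1, q_{-2}=1, q_{-1}=0:
  i=0: a_0=4, p_0 = 4*1 + 0 = 4, q_0 = 4*0 + 1 = 1.
  i=1: a_1=1, p_1 = 1*4 + 1 = 5, q_1 = 1*1 + 0 = 1.
  i=2: a_2=4, p_2 = 4*5 + 4 = 24, q_2 = 4*1 + 1 = 5.

4/1, 5/1, 24/5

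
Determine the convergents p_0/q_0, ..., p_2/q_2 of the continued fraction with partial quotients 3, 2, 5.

Using the convergent recurrence p_i = a_i*p_{i-1} + p_{i-2}, q_i = a_i*q_{i-1} + q_{i-2} with p_{-2}=0, p_{-1}=1, q_{-2}=1, q_{-1}=0:
  i=0: a_0=3, p_0 = 3*1 + 0 = 3, q_0 = 3*0 + 1 = 1.
  i=1: a_1=2, p_1 = 2*3 + 1 = 7, q_1 = 2*1 + 0 = 2.
  i=2: a_2=5, p_2 = 5*7 + 3 = 38, q_2 = 5*2 + 1 = 11.

3/1, 7/2, 38/11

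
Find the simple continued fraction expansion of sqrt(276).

Write x_i = (sqrt(276) + m_i)/d_i with (m_0, d_0) = (0, 1). a_0 = floor(sqrt(276)) = 16, since 16^2 = 256 <= 276 < 289 = 17^2.
Iterate m_{i+1} = d_i*a_i - m_i, d_{i+1} = (276 - m_{i+1}^2)/d_i, a_{i+1} = floor((a_0 + m_{i+1})/d_{i+1}):
  m_1 = 1*16 - 0 = 16, d_1 = (276 - 16^2)/1 = 20/1 = 20, a_1 = floor((16 + 16)/20) = 1.
  m_2 = 20*1 - 16 = 4, d_2 = (276 - 4^2)/20 = 260/20 = 13, a_2 = floor((16 + 4)/13) = 1.
  m_3 = 13*1 - 4 = 9, d_3 = (276 - 9^2)/13 = 195/13 = 15, a_3 = floor((16 + 9)/15) = 1.
  m_4 = 15*1 - 9 = 6, d_4 = (276 - 6^2)/15 = 240/15 = 16, a_4 = floor((16 + 6)/16) = 1.
  m_5 = 16*1 - 6 = 10, d_5 = (276 - 10^2)/16 = 176/16 = 11, a_5 = floor((16 + 10)/11) = 2.
  m_6 = 11*2 - 10 = 12, d_6 = (276 - 12^2)/11 = 132/11 = 12, a_6 = floor((16 + 12)/12) = 2.
  m_7 = 12*2 - 12 = 12, d_7 = (276 - 12^2)/12 = 132/12 = 11, a_7 = floor((16 + 12)/11) = 2.
  m_8 = 11*2 - 12 = 10, d_8 = (276 - 10^2)/11 = 176/11 = 16, a_8 = floor((16 + 10)/16) = 1.
  m_9 = 16*1 - 10 = 6, d_9 = (276 - 6^2)/16 = 240/16 = 15, a_9 = floor((16 + 6)/15) = 1.
  m_10 = 15*1 - 6 = 9, d_10 = (276 - 9^2)/15 = 195/15 = 13, a_10 = floor((16 + 9)/13) = 1.
  m_11 = 13*1 - 9 = 4, d_11 = (276 - 4^2)/13 = 260/13 = 20, a_11 = floor((16 + 4)/20) = 1.
  m_12 = 20*1 - 4 = 16, d_12 = (276 - 16^2)/20 = 20/20 = 1, a_12 = floor((16 + 16)/1) = 32.
  m_13 = 1*32 - 16 = 16, d_13 = (276 - 16^2)/1 = 20/1 = 20: (m_13, d_13) = (m_1, d_1) = (16, 20), so from here the quotients repeat a_1, ..., a_12; the period length is 12.
Hence the expansion of sqrt(276) is a_0 = 16 followed by the repeating block 1, 1, 1, 1, 2, 2, 2, 1, 1, 1, 1, 32 (period 12).

[16; (1, 1, 1, 1, 2, 2, 2, 1, 1, 1, 1, 32)]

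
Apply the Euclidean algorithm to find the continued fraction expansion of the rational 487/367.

[1; 3, 17, 7]

Run the Euclidean algorithm on 487 and 367; the successive quotients are the partial quotients a_0, a_1, ... (each step inverts the fractional part left over by the previous one):
  487 = 1*367 + 120, so a_0 = 1.
  367 = 3*120 + 7, so a_1 = 3.
  120 = 17*7 + 1, so a_2 = 17.
  7 = 7*1 + 0, so a_3 = 7.
The remainder reaches 0 after 4 divisions, so the expansion has 4 partial quotients, read off in order.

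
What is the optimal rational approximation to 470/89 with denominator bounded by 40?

169/32

Expand x = 470/89 as a continued fraction with the Euclidean algorithm:
  470 = 5*89 + 25, so a_0 = 5.
  89 = 3*25 + 14, so a_1 = 3.
  25 = 1*14 + 11, so a_2 = 1.
  14 = 1*11 + 3, so a_3 = 1.
  11 = 3*3 + 2, so a_4 = 3.
  3 = 1*2 + 1, so a_5 = 1.
  2 = 2*1 + 0, so a_6 = 2.
so x = [5; 3, 1, 1, 3, 1, 2].
Convergents (p_i = a_i*p_{i-1} + p_{i-2}, q_i = a_i*q_{i-1} + q_{i-2} with p_{-2}=0, p_{-1}=1, q_{-2}=1, q_{-1}=0), until the denominator exceeds 40:
  i=0: a_0=5, p_0 = 5*1 + 0 = 5, q_0 = 5*0 + 1 = 1.
  i=1: a_1=3, p_1 = 3*5 + 1 = 16, q_1 = 3*1 + 0 = 3.
  i=2: a_2=1, p_2 = 1*16 + 5 = 21, q_2 = 1*3 + 1 = 4.
  i=3: a_3=1, p_3 = 1*21 + 16 = 37, q_3 = 1*4 + 3 = 7.
  i=4: a_4=3, p_4 = 3*37 + 21 = 132, q_4 = 3*7 + 4 = 25.
  i=5: a_5=1, p_5 = 1*132 + 37 = 169, q_5 = 1*25 + 7 = 32.
  i=6: a_6=2, p_6 = 2*169 + 132 = 470, q_6 = 2*32 + 25 = 89.
q_6 = 89 > 40, so the last convergent with denominator <= 40 is p_5/q_5 = 169/32.
The closest fraction with denominator <= 40 is either p_5/q_5 or the intermediate fraction (k*p_5 + p_4)/(k*q_5 + q_4) with the largest k >= 1 whose denominator stays <= 40; these approach x as k grows, and every other convergent or intermediate fraction in range is farther away.
Largest k: floor((40 - q_4)/q_5) = floor((40 - 25)/32) = 0.
Since k = 0, no intermediate fraction beyond p_5/q_5 has denominator <= 40, so the convergent 169/32 is the closest (its error is |470*32 - 169*89|/(89*32) = 1/2848).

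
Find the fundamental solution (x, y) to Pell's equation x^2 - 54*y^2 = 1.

(x, y) = (485, 66)

First expand sqrt(54) as a continued fraction. With x_i = (sqrt(54) + m_i)/d_i and (m_0, d_0) = (0, 1): a_0 = floor(sqrt(54)) = 7, since 7^2 = 49 <= 54 < 64 = 8^2.
Iterate m_{i+1} = d_i*a_i - m_i, d_{i+1} = (54 - m_{i+1}^2)/d_i, a_{i+1} = floor((a_0 + m_{i+1})/d_{i+1}):
  m_1 = 1*7 - 0 = 7, d_1 = (54 - 7^2)/1 = 5/1 = 5, a_1 = floor((7 + 7)/5) = 2.
  m_2 = 5*2 - 7 = 3, d_2 = (54 - 3^2)/5 = 45/5 = 9, a_2 = floor((7 + 3)/9) = 1.
  m_3 = 9*1 - 3 = 6, d_3 = (54 - 6^2)/9 = 18/9 = 2, a_3 = floor((7 + 6)/2) = 6.
  m_4 = 2*6 - 6 = 6, d_4 = (54 - 6^2)/2 = 18/2 = 9, a_4 = floor((7 + 6)/9) = 1.
  m_5 = 9*1 - 6 = 3, d_5 = (54 - 3^2)/9 = 45/9 = 5, a_5 = floor((7 + 3)/5) = 2.
  m_6 = 5*2 - 3 = 7, d_6 = (54 - 7^2)/5 = 5/5 = 1, a_6 = floor((7 + 7)/1) = 14.
  m_7 = 1*14 - 7 = 7, d_7 = (54 - 7^2)/1 = 5/1 = 5: (m_7, d_7) = (m_1, d_1) = (7, 5), so from here the quotients repeat a_1, ..., a_6; the period length is 6.
So sqrt(54) = [7; (2, 1, 6, 1, 2, 14)] with period length k = 6.
k is even, so the fundamental solution of x^2 - 54y^2 = 1 is (p_{k-1}, q_{k-1}) = (p_5, q_5); compute convergents through index 5.
Convergents (p_i = a_i*p_{i-1} + p_{i-2}, q_i = a_i*q_{i-1} + q_{i-2} with p_{-2}=0, p_{-1}=1, q_{-2}=1, q_{-1}=0):
  i=0: a_0=7, p_0 = 7*1 + 0 = 7, q_0 = 7*0 + 1 = 1.
  i=1: a_1=2, p_1 = 2*7 + 1 = 15, q_1 = 2*1 + 0 = 2.
  i=2: a_2=1, p_2 = 1*15 + 7 = 22, q_2 = 1*2 + 1 = 3.
  i=3: a_3=6, p_3 = 6*22 + 15 = 147, q_3 = 6*3 + 2 = 20.
  i=4: a_4=1, p_4 = 1*147 + 22 = 169, q_4 = 1*20 + 3 = 23.
  i=5: a_5=2, p_5 = 2*169 + 147 = 485, q_5 = 2*23 + 20 = 66.
Check: 485^2 - 54*66^2 = 235225 - 235224 = 1, so (x, y) = (485, 66) solves the equation, and by the theorem it is the least positive solution.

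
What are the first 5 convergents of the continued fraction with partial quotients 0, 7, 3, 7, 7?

Using the convergent recurrence p_i = a_i*p_{i-1} + p_{i-2}, q_i = a_i*q_{i-1} + q_{i-2} with p_{-2}=0, p_{-1}=1, q_{-2}=1, q_{-1}=0:
  i=0: a_0=0, p_0 = 0*1 + 0 = 0, q_0 = 0*0 + 1 = 1.
  i=1: a_1=7, p_1 = 7*0 + 1 = 1, q_1 = 7*1 + 0 = 7.
  i=2: a_2=3, p_2 = 3*1 + 0 = 3, q_2 = 3*7 + 1 = 22.
  i=3: a_3=7, p_3 = 7*3 + 1 = 22, q_3 = 7*22 + 7 = 161.
  i=4: a_4=7, p_4 = 7*22 + 3 = 157, q_4 = 7*161 + 22 = 1149.

0/1, 1/7, 3/22, 22/161, 157/1149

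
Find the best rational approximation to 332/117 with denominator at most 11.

Expand x = 332/117 as a continued fraction with the Euclidean algorithm:
  332 = 2*117 + 98, so a_0 = 2.
  117 = 1*98 + 19, so a_1 = 1.
  98 = 5*19 + 3, so a_2 = 5.
  19 = 6*3 + 1, so a_3 = 6.
  3 = 3*1 + 0, so a_4 = 3.
so x = [2; 1, 5, 6, 3].
Convergents (p_i = a_i*p_{i-1} + p_{i-2}, q_i = a_i*q_{i-1} + q_{i-2} with p_{-2}=0, p_{-1}=1, q_{-2}=1, q_{-1}=0), until the denominator exceeds 11:
  i=0: a_0=2, p_0 = 2*1 + 0 = 2, q_0 = 2*0 + 1 = 1.
  i=1: a_1=1, p_1 = 1*2 + 1 = 3, q_1 = 1*1 + 0 = 1.
  i=2: a_2=5, p_2 = 5*3 + 2 = 17, q_2 = 5*1 + 1 = 6.
  i=3: a_3=6, p_3 = 6*17 + 3 = 105, q_3 = 6*6 + 1 = 37.
q_3 = 37 > 11, so the last convergent with denominator <= 11 is p_2/q_2 = 17/6.
The closest fraction with denominator <= 11 is either p_2/q_2 or the intermediate fraction (k*p_2 + p_1)/(k*q_2 + q_1) with the largest k >= 1 whose denominator stays <= 11; these approach x as k grows, and every other convergent or intermediate fraction in range is farther away.
Largest k: floor((11 - q_1)/q_2) = floor((11 - 1)/6) = 1.
That gives (1*17 + 3)/(1*6 + 1) = 20/7.
Compare the errors: |x - 17/6| = |332*6 - 17*117|/(117*6) = 3/702, and |x - 20/7| = |332*7 - 20*117|/(117*7) = 16/819.
Cross-multiplying, 3*819 = 2457 < 11232 = 16*702, so 3/702 is smaller: the convergent 17/6 is closer to x than 20/7.

17/6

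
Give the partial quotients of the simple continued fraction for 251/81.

Run the Euclidean algorithm on 251 and 81; the successive quotients are the partial quotients a_0, a_1, ... (each step inverts the fractional part left over by the previous one):
  251 = 3*81 + 8, so a_0 = 3.
  81 = 10*8 + 1, so a_1 = 10.
  8 = 8*1 + 0, so a_2 = 8.
The remainder reaches 0 after 3 divisions, so the expansion has 3 partial quotients, read off in order.

[3; 10, 8]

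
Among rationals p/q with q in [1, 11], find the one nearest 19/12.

Expand x = 19/12 as a continued fraction with the Euclidean algorithm:
  19 = 1*12 + 7, so a_0 = 1.
  12 = 1*7 + 5, so a_1 = 1.
  7 = 1*5 + 2, so a_2 = 1.
  5 = 2*2 + 1, so a_3 = 2.
  2 = 2*1 + 0, so a_4 = 2.
so x = [1; 1, 1, 2, 2].
Convergents (p_i = a_i*p_{i-1} + p_{i-2}, q_i = a_i*q_{i-1} + q_{i-2} with p_{-2}=0, p_{-1}=1, q_{-2}=1, q_{-1}=0), until the denominator exceeds 11:
  i=0: a_0=1, p_0 = 1*1 + 0 = 1, q_0 = 1*0 + 1 = 1.
  i=1: a_1=1, p_1 = 1*1 + 1 = 2, q_1 = 1*1 + 0 = 1.
  i=2: a_2=1, p_2 = 1*2 + 1 = 3, q_2 = 1*1 + 1 = 2.
  i=3: a_3=2, p_3 = 2*3 + 2 = 8, q_3 = 2*2 + 1 = 5.
  i=4: a_4=2, p_4 = 2*8 + 3 = 19, q_4 = 2*5 + 2 = 12.
q_4 = 12 > 11, so the last convergent with denominator <= 11 is p_3/q_3 = 8/5.
The closest fraction with denominator <= 11 is either p_3/q_3 or the intermediate fraction (k*p_3 + p_2)/(k*q_3 + q_2) with the largest k >= 1 whose denominator stays <= 11; these approach x as k grows, and every other convergent or intermediate fraction in range is farther away.
Largest k: floor((11 - q_2)/q_3) = floor((11 - 2)/5) = 1.
That gives (1*8 + 3)/(1*5 + 2) = 11/7.
Compare the errors: |x - 8/5| = |19*5 - 8*12|/(12*5) = 1/60, and |x - 11/7| = |19*7 - 11*12|/(12*7) = 1/84.
Cross-multiplying, 1*60 = 60 < 84 = 1*84, so 1/84 is smaller: the intermediate fraction 11/7 is closer to x than 8/5.

11/7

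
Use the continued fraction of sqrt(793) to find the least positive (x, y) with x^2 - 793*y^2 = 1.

(x, y) = (4393, 156)

First expand sqrt(793) as a continued fraction. With x_i = (sqrt(793) + m_i)/d_i and (m_0, d_0) = (0, 1): a_0 = floor(sqrt(793)) = 28, since 28^2 = 784 <= 793 < 841 = 29^2.
Iterate m_{i+1} = d_i*a_i - m_i, d_{i+1} = (793 - m_{i+1}^2)/d_i, a_{i+1} = floor((a_0 + m_{i+1})/d_{i+1}):
  m_1 = 1*28 - 0 = 28, d_1 = (793 - 28^2)/1 = 9/1 = 9, a_1 = floor((28 + 28)/9) = 6.
  m_2 = 9*6 - 28 = 26, d_2 = (793 - 26^2)/9 = 117/9 = 13, a_2 = floor((28 + 26)/13) = 4.
  m_3 = 13*4 - 26 = 26, d_3 = (793 - 26^2)/13 = 117/13 = 9, a_3 = floor((28 + 26)/9) = 6.
  m_4 = 9*6 - 26 = 28, d_4 = (793 - 28^2)/9 = 9/9 = 1, a_4 = floor((28 + 28)/1) = 56.
  m_5 = 1*56 - 28 = 28, d_5 = (793 - 28^2)/1 = 9/1 = 9: (m_5, d_5) = (m_1, d_1) = (28, 9), so from here the quotients repeat a_1, ..., a_4; the period length is 4.
So sqrt(793) = [28; (6, 4, 6, 56)] with period length k = 4.
k is even, so the fundamental solution of x^2 - 793y^2 = 1 is (p_{k-1}, q_{k-1}) = (p_3, q_3); compute convergents through index 3.
Convergents (p_i = a_i*p_{i-1} + p_{i-2}, q_i = a_i*q_{i-1} + q_{i-2} with p_{-2}=0, p_{-1}=1, q_{-2}=1, q_{-1}=0):
  i=0: a_0=28, p_0 = 28*1 + 0 = 28, q_0 = 28*0 + 1 = 1.
  i=1: a_1=6, p_1 = 6*28 + 1 = 169, q_1 = 6*1 + 0 = 6.
  i=2: a_2=4, p_2 = 4*169 + 28 = 704, q_2 = 4*6 + 1 = 25.
  i=3: a_3=6, p_3 = 6*704 + 169 = 4393, q_3 = 6*25 + 6 = 156.
Check: 4393^2 - 793*156^2 = 19298449 - 19298448 = 1, so (x, y) = (4393, 156) solves the equation, and by the theorem it is the least positive solution.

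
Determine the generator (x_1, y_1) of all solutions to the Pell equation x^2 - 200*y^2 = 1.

First expand sqrt(200) as a continued fraction. With x_i = (sqrt(200) + m_i)/d_i and (m_0, d_0) = (0, 1): a_0 = floor(sqrt(200)) = 14, since 14^2 = 196 <= 200 < 225 = 15^2.
Iterate m_{i+1} = d_i*a_i - m_i, d_{i+1} = (200 - m_{i+1}^2)/d_i, a_{i+1} = floor((a_0 + m_{i+1})/d_{i+1}):
  m_1 = 1*14 - 0 = 14, d_1 = (200 - 14^2)/1 = 4/1 = 4, a_1 = floor((14 + 14)/4) = 7.
  m_2 = 4*7 - 14 = 14, d_2 = (200 - 14^2)/4 = 4/4 = 1, a_2 = floor((14 + 14)/1) = 28.
  m_3 = 1*28 - 14 = 14, d_3 = (200 - 14^2)/1 = 4/1 = 4: (m_3, d_3) = (m_1, d_1) = (14, 4), so from here the quotients repeat a_1, a_2; the period length is 2.
So sqrt(200) = [14; (7, 28)] with period length k = 2.
k is even, so the fundamental solution of x^2 - 200y^2 = 1 is (p_{k-1}, q_{k-1}) = (p_1, q_1); compute convergents through index 1.
Convergents (p_i = a_i*p_{i-1} + p_{i-2}, q_i = a_i*q_{i-1} + q_{i-2} with p_{-2}=0, p_{-1}=1, q_{-2}=1, q_{-1}=0):
  i=0: a_0=14, p_0 = 14*1 + 0 = 14, q_0 = 14*0 + 1 = 1.
  i=1: a_1=7, p_1 = 7*14 + 1 = 99, q_1 = 7*1 + 0 = 7.
Check: 99^2 - 200*7^2 = 9801 - 9800 = 1, so (x, y) = (99, 7) solves the equation, and by the theorem it is the least positive solution.

(x, y) = (99, 7)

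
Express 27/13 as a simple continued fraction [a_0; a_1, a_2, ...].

[2; 13]

Run the Euclidean algorithm on 27 and 13; the successive quotients are the partial quotients a_0, a_1, ... (each step inverts the fractional part left over by the previous one):
  27 = 2*13 + 1, so a_0 = 2.
  13 = 13*1 + 0, so a_1 = 13.
The remainder reaches 0 after 2 divisions, so the expansion has 2 partial quotients, read off in order.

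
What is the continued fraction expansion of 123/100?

[1; 4, 2, 1, 7]

Run the Euclidean algorithm on 123 and 100; the successive quotients are the partial quotients a_0, a_1, ... (each step inverts the fractional part left over by the previous one):
  123 = 1*100 + 23, so a_0 = 1.
  100 = 4*23 + 8, so a_1 = 4.
  23 = 2*8 + 7, so a_2 = 2.
  8 = 1*7 + 1, so a_3 = 1.
  7 = 7*1 + 0, so a_4 = 7.
The remainder reaches 0 after 5 divisions, so the expansion has 5 partial quotients, read off in order.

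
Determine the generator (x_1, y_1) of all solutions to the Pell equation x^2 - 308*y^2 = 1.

(x, y) = (351, 20)

First expand sqrt(308) as a continued fraction. With x_i = (sqrt(308) + m_i)/d_i and (m_0, d_0) = (0, 1): a_0 = floor(sqrt(308)) = 17, since 17^2 = 289 <= 308 < 324 = 18^2.
Iterate m_{i+1} = d_i*a_i - m_i, d_{i+1} = (308 - m_{i+1}^2)/d_i, a_{i+1} = floor((a_0 + m_{i+1})/d_{i+1}):
  m_1 = 1*17 - 0 = 17, d_1 = (308 - 17^2)/1 = 19/1 = 19, a_1 = floor((17 + 17)/19) = 1.
  m_2 = 19*1 - 17 = 2, d_2 = (308 - 2^2)/19 = 304/19 = 16, a_2 = floor((17 + 2)/16) = 1.
  m_3 = 16*1 - 2 = 14, d_3 = (308 - 14^2)/16 = 112/16 = 7, a_3 = floor((17 + 14)/7) = 4.
  m_4 = 7*4 - 14 = 14, d_4 = (308 - 14^2)/7 = 112/7 = 16, a_4 = floor((17 + 14)/16) = 1.
  m_5 = 16*1 - 14 = 2, d_5 = (308 - 2^2)/16 = 304/16 = 19, a_5 = floor((17 + 2)/19) = 1.
  m_6 = 19*1 - 2 = 17, d_6 = (308 - 17^2)/19 = 19/19 = 1, a_6 = floor((17 + 17)/1) = 34.
  m_7 = 1*34 - 17 = 17, d_7 = (308 - 17^2)/1 = 19/1 = 19: (m_7, d_7) = (m_1, d_1) = (17, 19), so from here the quotients repeat a_1, ..., a_6; the period length is 6.
So sqrt(308) = [17; (1, 1, 4, 1, 1, 34)] with period length k = 6.
k is even, so the fundamental solution of x^2 - 308y^2 = 1 is (p_{k-1}, q_{k-1}) = (p_5, q_5); compute convergents through index 5.
Convergents (p_i = a_i*p_{i-1} + p_{i-2}, q_i = a_i*q_{i-1} + q_{i-2} with p_{-2}=0, p_{-1}=1, q_{-2}=1, q_{-1}=0):
  i=0: a_0=17, p_0 = 17*1 + 0 = 17, q_0 = 17*0 + 1 = 1.
  i=1: a_1=1, p_1 = 1*17 + 1 = 18, q_1 = 1*1 + 0 = 1.
  i=2: a_2=1, p_2 = 1*18 + 17 = 35, q_2 = 1*1 + 1 = 2.
  i=3: a_3=4, p_3 = 4*35 + 18 = 158, q_3 = 4*2 + 1 = 9.
  i=4: a_4=1, p_4 = 1*158 + 35 = 193, q_4 = 1*9 + 2 = 11.
  i=5: a_5=1, p_5 = 1*193 + 158 = 351, q_5 = 1*11 + 9 = 20.
Check: 351^2 - 308*20^2 = 123201 - 123200 = 1, so (x, y) = (351, 20) solves the equation, and by the theorem it is the least positive solution.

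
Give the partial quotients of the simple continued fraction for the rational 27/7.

Run the Euclidean algorithm on 27 and 7; the successive quotients are the partial quotients a_0, a_1, ... (each step inverts the fractional part left over by the previous one):
  27 = 3*7 + 6, so a_0 = 3.
  7 = 1*6 + 1, so a_1 = 1.
  6 = 6*1 + 0, so a_2 = 6.
The remainder reaches 0 after 3 divisions, so the expansion has 3 partial quotients, read off in order.

[3; 1, 6]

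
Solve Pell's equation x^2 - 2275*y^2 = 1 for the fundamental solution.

First expand sqrt(2275) as a continued fraction. With x_i = (sqrt(2275) + m_i)/d_i and (m_0, d_0) = (0, 1): a_0 = floor(sqrt(2275)) = 47, since 47^2 = 2209 <= 2275 < 2304 = 48^2.
Iterate m_{i+1} = d_i*a_i - m_i, d_{i+1} = (2275 - m_{i+1}^2)/d_i, a_{i+1} = floor((a_0 + m_{i+1})/d_{i+1}):
  m_1 = 1*47 - 0 = 47, d_1 = (2275 - 47^2)/1 = 66/1 = 66, a_1 = floor((47 + 47)/66) = 1.
  m_2 = 66*1 - 47 = 19, d_2 = (2275 - 19^2)/66 = 1914/66 = 29, a_2 = floor((47 + 19)/29) = 2.
  m_3 = 29*2 - 19 = 39, d_3 = (2275 - 39^2)/29 = 754/29 = 26, a_3 = floor((47 + 39)/26) = 3.
  m_4 = 26*3 - 39 = 39, d_4 = (2275 - 39^2)/26 = 754/26 = 29, a_4 = floor((47 + 39)/29) = 2.
  m_5 = 29*2 - 39 = 19, d_5 = (2275 - 19^2)/29 = 1914/29 = 66, a_5 = floor((47 + 19)/66) = 1.
  m_6 = 66*1 - 19 = 47, d_6 = (2275 - 47^2)/66 = 66/66 = 1, a_6 = floor((47 + 47)/1) = 94.
  m_7 = 1*94 - 47 = 47, d_7 = (2275 - 47^2)/1 = 66/1 = 66: (m_7, d_7) = (m_1, d_1) = (47, 66), so from here the quotients repeat a_1, ..., a_6; the period length is 6.
So sqrt(2275) = [47; (1, 2, 3, 2, 1, 94)] with period length k = 6.
k is even, so the fundamental solution of x^2 - 2275y^2 = 1 is (p_{k-1}, q_{k-1}) = (p_5, q_5); compute convergents through index 5.
Convergents (p_i = a_i*p_{i-1} + p_{i-2}, q_i = a_i*q_{i-1} + q_{i-2} with p_{-2}=0, p_{-1}=1, q_{-2}=1, q_{-1}=0):
  i=0: a_0=47, p_0 = 47*1 + 0 = 47, q_0 = 47*0 + 1 = 1.
  i=1: a_1=1, p_1 = 1*47 + 1 = 48, q_1 = 1*1 + 0 = 1.
  i=2: a_2=2, p_2 = 2*48 + 47 = 143, q_2 = 2*1 + 1 = 3.
  i=3: a_3=3, p_3 = 3*143 + 48 = 477, q_3 = 3*3 + 1 = 10.
  i=4: a_4=2, p_4 = 2*477 + 143 = 1097, q_4 = 2*10 + 3 = 23.
  i=5: a_5=1, p_5 = 1*1097 + 477 = 1574, q_5 = 1*23 + 10 = 33.
Check: 1574^2 - 2275*33^2 = 2477476 - 2477475 = 1, so (x, y) = (1574, 33) solves the equation, and by the theorem it is the least positive solution.

(x, y) = (1574, 33)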